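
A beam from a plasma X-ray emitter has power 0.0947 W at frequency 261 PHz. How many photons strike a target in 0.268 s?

1.47e14 photons

Total energy: E_total = P·t = 0.0947 × 0.268 = 0.02538 J.
Per-photon energy: E = 1.729e-16 J.
N = E_total / E_photon = 1.47e14.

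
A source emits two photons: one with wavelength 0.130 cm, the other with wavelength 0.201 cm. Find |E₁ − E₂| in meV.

Using E = hc/λ: E₁ = 1.528 × 10^-22 J, E₂ = 9.883 × 10^-23 J.
|ΔE| = |1.528 × 10^-22 − 9.883 × 10^-23| = 5.40 × 10^-23 J = 0.337 meV.

0.337 meV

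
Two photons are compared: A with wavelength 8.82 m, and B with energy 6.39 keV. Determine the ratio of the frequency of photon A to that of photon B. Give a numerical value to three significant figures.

f_A = 3.399e7 Hz (from wavelength = 8.82 m, via f = c/λ).
f_B = 1.545e18 Hz (from energy = 6.39 keV, via f = E/h).
Ratio = 3.399e7 / 1.545e18 = 2.20e-11.

2.20e-11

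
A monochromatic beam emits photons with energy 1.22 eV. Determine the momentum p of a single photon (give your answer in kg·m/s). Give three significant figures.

Use c = 2.99792458 × 10^8 m/s, 1 eV = 1.602176634 × 10^-19 J.
Convert to SI: E = 1.22 eV = 1.9547 × 10^-19 J.
The photon relation is p = E/c, giving p = 6.520 × 10^-28 kg·m/s.
So p ≈ 6.52 × 10^-28 kg·m/s.

6.52 × 10^-28 kg·m/s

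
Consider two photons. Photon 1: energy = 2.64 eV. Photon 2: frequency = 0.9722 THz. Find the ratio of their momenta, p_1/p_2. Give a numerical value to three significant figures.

p_1 = 1.411 × 10^-27 kg·m/s (from energy = 2.64 eV, via p = E/c).
p_2 = 2.149 × 10^-30 kg·m/s (from frequency = 0.9722 THz, via p = hf/c).
Ratio = 1.411 × 10^-27 / 2.149 × 10^-30 = 657.

657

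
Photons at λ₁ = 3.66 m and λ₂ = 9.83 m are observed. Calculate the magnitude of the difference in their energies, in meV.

2.13 × 10^-4 meV

Using E = hc/λ: E₁ = 5.427 × 10^-26 J, E₂ = 2.021 × 10^-26 J.
|ΔE| = |5.427 × 10^-26 − 2.021 × 10^-26| = 3.41 × 10^-26 J = 2.13 × 10^-4 meV.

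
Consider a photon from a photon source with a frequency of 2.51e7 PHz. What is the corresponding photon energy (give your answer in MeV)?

104 MeV

Take h = 6.62607015e-34 J·s, 1 eV = 1.602176634e-19 J.
In SI units: f = 2.51e7 PHz = 2.51e22 Hz.
Since E = hf for a photon, E = 1.663e-11 J.
Converting to MeV: E = 103.8 MeV ≈ 104 MeV.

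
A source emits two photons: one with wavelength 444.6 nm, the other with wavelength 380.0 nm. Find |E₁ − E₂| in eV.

0.474 eV

Using E = hc/λ: E₁ = 4.4679 × 10^-19 J, E₂ = 5.2275 × 10^-19 J.
|ΔE| = |4.4679 × 10^-19 − 5.2275 × 10^-19| = 7.60 × 10^-20 J = 0.474 eV.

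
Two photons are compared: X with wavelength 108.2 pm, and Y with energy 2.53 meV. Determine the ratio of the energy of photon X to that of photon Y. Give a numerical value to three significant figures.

E_X = 1.836 × 10^-15 J (from wavelength = 108.2 pm, via E = hc/λ).
E_Y = 4.054 × 10^-22 J (from energy = 2.53 meV, via E given directly).
Ratio = 1.836 × 10^-15 / 4.054 × 10^-22 = 4.53 × 10^6.

4.53 × 10^6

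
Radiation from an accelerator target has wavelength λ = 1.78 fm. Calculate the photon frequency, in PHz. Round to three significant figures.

1.68 × 10^8 PHz

Take c = 2.99792458 × 10^8 m/s.
First convert: λ = 1.78 fm = 1.78 × 10^-15 m.
The photon relation is f = c/λ, giving f = 1.684 × 10^23 Hz.
Converting to PHz: f = 1.684 × 10^8 PHz ≈ 1.68 × 10^8 PHz.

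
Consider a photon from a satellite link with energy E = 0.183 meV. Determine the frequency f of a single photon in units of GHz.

Use h = 6.62607015e-34 J·s, 1 eV = 1.602176634e-19 J.
In SI units: E = 0.183 meV = 2.9320e-23 J.
The photon relation is f = E/h, giving f = 4.425e10 Hz.
Converting to GHz: f = 44.25 GHz ≈ 44.2 GHz.

44.2 GHz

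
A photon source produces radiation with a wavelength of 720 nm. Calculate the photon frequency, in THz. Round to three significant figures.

416 THz

In SI units: λ = 720 nm = 7.2e-7 m.
Apply f = c/λ: f = 4.164e14 Hz.
Converting to THz: f = 416.4 THz ≈ 416 THz.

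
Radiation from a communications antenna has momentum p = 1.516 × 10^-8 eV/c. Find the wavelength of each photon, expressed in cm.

8180 cm

(h = 6.62607015 × 10^-34 J·s, c = 2.99792458 × 10^8 m/s, 1 eV = 1.602176634 × 10^-19 J.)
Convert to SI: p = 1.516 × 10^-8 eV/c = 8.1019 × 10^-36 kg·m/s.
Apply λ = h/p: λ = 81.78 m.
Converting to cm: λ = 8178 cm ≈ 8180 cm.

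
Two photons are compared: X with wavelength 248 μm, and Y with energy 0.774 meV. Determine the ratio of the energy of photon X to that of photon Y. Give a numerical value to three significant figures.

6.46

E_X = 8.010e-22 J (from wavelength = 248 μm, via E = hc/λ).
E_Y = 1.240e-22 J (from energy = 0.774 meV, via E given directly).
Ratio = 8.010e-22 / 1.240e-22 = 6.46.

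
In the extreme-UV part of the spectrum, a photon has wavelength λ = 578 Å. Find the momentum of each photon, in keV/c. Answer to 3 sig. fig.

In SI units: λ = 578 Å = 5.78·10^-8 m.
Apply p = h/λ: p = 1.146·10^-26 kg·m/s.
Converting to keV/c: p = 0.02145 keV/c ≈ 0.0215 keV/c.

0.0215 keV/c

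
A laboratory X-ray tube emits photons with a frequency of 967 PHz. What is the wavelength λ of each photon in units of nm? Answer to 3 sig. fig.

0.310 nm

Take c = 2.99792458·10^8 m/s.
First convert: f = 967 PHz = 9.67·10^17 Hz.
For a photon λ = c/f, so λ = 3.100·10^-10 m.
Converting to nm: λ = 0.3100 nm ≈ 0.310 nm.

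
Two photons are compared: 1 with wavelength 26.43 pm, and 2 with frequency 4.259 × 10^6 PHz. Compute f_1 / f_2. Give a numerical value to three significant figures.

2.66 × 10^-3

f_1 = 1.134 × 10^19 Hz (from wavelength = 26.43 pm, via f = c/λ).
f_2 = 4.259 × 10^21 Hz (from frequency = 4.259 × 10^6 PHz, via f given directly).
Ratio = 1.134 × 10^19 / 4.259 × 10^21 = 2.66 × 10^-3.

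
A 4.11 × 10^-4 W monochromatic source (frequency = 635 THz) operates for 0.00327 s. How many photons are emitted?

3.19 × 10^12 photons

Total energy: E_total = P·t = 4.11 × 10^-4 × 0.00327 = 1.344 × 10^-6 J.
Per-photon energy: E = 4.208 × 10^-19 J.
N = E_total / E_photon = 3.19 × 10^12.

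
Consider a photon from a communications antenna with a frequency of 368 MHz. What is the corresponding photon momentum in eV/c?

1.52 × 10^-6 eV/c

In SI units: f = 368 MHz = 3.68 × 10^8 Hz.
Since p = hf/c for a photon, p = 8.134 × 10^-34 kg·m/s.
Converting to eV/c: p = 1.522 × 10^-6 eV/c ≈ 1.52 × 10^-6 eV/c.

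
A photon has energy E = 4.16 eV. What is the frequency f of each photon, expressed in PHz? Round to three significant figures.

In SI units: E = 4.16 eV = 6.6651·10^-19 J.
Apply f = E/h: f = 1.006·10^15 Hz.
Converting to PHz: f = 1.006 PHz ≈ 1.01 PHz.

1.01 PHz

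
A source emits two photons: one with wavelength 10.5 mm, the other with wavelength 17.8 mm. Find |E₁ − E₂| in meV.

Using E = hc/λ: E₁ = 1.892·10^-23 J, E₂ = 1.116·10^-23 J.
|ΔE| = |1.892·10^-23 − 1.116·10^-23| = 7.76·10^-24 J = 0.0484 meV.

0.0484 meV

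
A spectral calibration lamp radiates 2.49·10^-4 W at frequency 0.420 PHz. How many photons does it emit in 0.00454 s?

Total energy: E_total = P·t = 2.49·10^-4 × 0.00454 = 1.130·10^-6 J.
Per-photon energy: E = 2.783·10^-19 J.
N = E_total / E_photon = 4.06·10^12.

4.06·10^12 photons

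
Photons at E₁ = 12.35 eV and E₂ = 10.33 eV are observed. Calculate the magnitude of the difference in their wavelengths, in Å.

196 Å

Using λ = hc/E: λ₁ = 1.0039e-7 m, λ₂ = 1.2002e-7 m.
|Δλ| = |1.0039e-7 − 1.2002e-7| = 1.96e-8 m = 196 Å.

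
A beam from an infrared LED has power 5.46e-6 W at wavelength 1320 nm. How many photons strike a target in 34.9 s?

Total energy: E_total = P·t = 5.46e-6 × 34.9 = 1.906e-4 J.
Per-photon energy: E = 1.505e-19 J.
N = E_total / E_photon = 1.27e15.

1.27e15 photons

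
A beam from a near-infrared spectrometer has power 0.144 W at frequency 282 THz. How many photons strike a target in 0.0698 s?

Total energy: E_total = P·t = 0.144 × 0.0698 = 0.01005 J.
Per-photon energy: E = 1.869·10^-19 J.
N = E_total / E_photon = 5.38·10^16.

5.38·10^16 photons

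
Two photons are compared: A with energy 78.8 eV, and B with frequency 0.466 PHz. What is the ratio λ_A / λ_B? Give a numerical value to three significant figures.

λ_A = 1.573e-8 m (from energy = 78.8 eV, via λ = hc/E).
λ_B = 6.433e-7 m (from frequency = 0.466 PHz, via λ = c/f).
Ratio = 1.573e-8 / 6.433e-7 = 0.0245.

0.0245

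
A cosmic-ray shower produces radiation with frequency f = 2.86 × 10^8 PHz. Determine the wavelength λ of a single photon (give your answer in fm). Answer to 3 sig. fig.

1.05 fm

Take c = 2.99792458 × 10^8 m/s.
First convert: f = 2.86 × 10^8 PHz = 2.86 × 10^23 Hz.
The photon relation is λ = c/f, giving λ = 1.048 × 10^-15 m.
Converting to fm: λ = 1.048 fm ≈ 1.05 fm.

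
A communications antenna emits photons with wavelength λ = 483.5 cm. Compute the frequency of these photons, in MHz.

First convert: λ = 483.5 cm = 4.835 m.
Apply f = c/λ: f = 6.200e7 Hz.
Converting to MHz: f = 62.00 MHz ≈ 62.0 MHz.

62.0 MHz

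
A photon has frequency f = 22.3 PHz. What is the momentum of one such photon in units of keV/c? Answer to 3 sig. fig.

(h = 6.62607015 × 10^-34 J·s, c = 2.99792458 × 10^8 m/s, 1 eV = 1.602176634 × 10^-19 J.)
In SI units: f = 22.3 PHz = 2.23 × 10^16 Hz.
Apply p = hf/c: p = 4.929 × 10^-26 kg·m/s.
Converting to keV/c: p = 0.09223 keV/c ≈ 0.0922 keV/c.

0.0922 keV/c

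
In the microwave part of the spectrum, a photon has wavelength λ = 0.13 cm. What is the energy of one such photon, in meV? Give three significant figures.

Use h = 6.62607015e-34 J·s, c = 2.99792458e8 m/s, 1 eV = 1.602176634e-19 J.
First convert: λ = 0.13 cm = 0.0013 m.
Apply E = hc/λ: E = 1.528e-22 J.
Converting to meV: E = 0.9537 meV ≈ 0.954 meV.

0.954 meV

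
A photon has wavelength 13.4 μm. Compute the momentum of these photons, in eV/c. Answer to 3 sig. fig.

Convert to SI: λ = 13.4 μm = 1.34·10^-5 m.
Apply p = h/λ: p = 4.945·10^-29 kg·m/s.
Converting to eV/c: p = 0.09253 eV/c ≈ 0.0925 eV/c.

0.0925 eV/c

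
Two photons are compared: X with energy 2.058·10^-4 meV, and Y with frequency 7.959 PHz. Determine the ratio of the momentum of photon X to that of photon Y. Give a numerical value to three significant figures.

p_X = 1.100·10^-34 kg·m/s (from energy = 2.058·10^-4 meV, via p = E/c).
p_Y = 1.759·10^-26 kg·m/s (from frequency = 7.959 PHz, via p = hf/c).
Ratio = 1.100·10^-34 / 1.759·10^-26 = 6.25·10^-9.

6.25·10^-9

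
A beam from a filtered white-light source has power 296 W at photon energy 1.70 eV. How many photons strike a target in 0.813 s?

Total energy: E_total = P·t = 296 × 0.813 = 240.6 J.
Per-photon energy: E = 2.724e-19 J.
N = E_total / E_photon = 8.84e20.

8.84e20 photons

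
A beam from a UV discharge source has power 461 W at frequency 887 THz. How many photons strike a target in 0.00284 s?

Total energy: E_total = P·t = 461 × 0.00284 = 1.309 J.
Per-photon energy: E = 5.877e-19 J.
N = E_total / E_photon = 2.23e18.

2.23e18 photons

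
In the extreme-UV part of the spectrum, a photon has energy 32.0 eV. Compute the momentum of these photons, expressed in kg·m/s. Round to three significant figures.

1.71 × 10^-26 kg·m/s

(c = 2.99792458 × 10^8 m/s, 1 eV = 1.602176634 × 10^-19 J.)
First convert: E = 32.0 eV = 5.1270 × 10^-18 J.
The photon relation is p = E/c, giving p = 1.710 × 10^-26 kg·m/s.
So p ≈ 1.71 × 10^-26 kg·m/s.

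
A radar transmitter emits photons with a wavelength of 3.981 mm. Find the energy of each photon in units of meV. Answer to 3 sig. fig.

Take h = 6.62607015e-34 J·s, c = 2.99792458e8 m/s, 1 eV = 1.602176634e-19 J.
First convert: λ = 3.981 mm = 0.003981 m.
For a photon E = hc/λ, so E = 4.990e-23 J.
Converting to meV: E = 0.3114 meV ≈ 0.311 meV.

0.311 meV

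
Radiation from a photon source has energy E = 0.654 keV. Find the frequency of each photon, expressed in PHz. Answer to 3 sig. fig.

158 PHz

First convert: E = 0.654 keV = 1.0478·10^-16 J.
The photon relation is f = E/h, giving f = 1.581·10^17 Hz.
Converting to PHz: f = 158.1 PHz ≈ 158 PHz.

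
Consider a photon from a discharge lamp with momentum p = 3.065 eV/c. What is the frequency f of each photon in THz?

(h = 6.62607015e-34 J·s, c = 2.99792458e8 m/s, 1 eV = 1.602176634e-19 J.)
Convert to SI: p = 3.065 eV/c = 1.6380e-27 kg·m/s.
Apply f = pc/h: f = 7.411e14 Hz.
Converting to THz: f = 741.1 THz ≈ 741 THz.

741 THz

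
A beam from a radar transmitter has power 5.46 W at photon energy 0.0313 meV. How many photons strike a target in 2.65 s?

2.89 × 10^24 photons

Total energy: E_total = P·t = 5.46 × 2.65 = 14.47 J.
Per-photon energy: E = 5.015 × 10^-24 J.
N = E_total / E_photon = 2.89 × 10^24.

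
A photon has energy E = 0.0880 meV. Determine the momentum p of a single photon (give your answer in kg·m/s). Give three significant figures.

(c = 2.99792458 × 10^8 m/s, 1 eV = 1.602176634 × 10^-19 J.)
In SI units: E = 0.0880 meV = 1.4099 × 10^-23 J.
Apply p = E/c: p = 4.703 × 10^-32 kg·m/s.
So p ≈ 4.70 × 10^-32 kg·m/s.

4.70 × 10^-32 kg·m/s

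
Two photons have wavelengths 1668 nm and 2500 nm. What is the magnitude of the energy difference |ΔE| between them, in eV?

Using E = hc/λ: E₁ = 1.1909 × 10^-19 J, E₂ = 7.9458 × 10^-20 J.
|ΔE| = |1.1909 × 10^-19 − 7.9458 × 10^-20| = 3.96 × 10^-20 J = 0.247 eV.

0.247 eV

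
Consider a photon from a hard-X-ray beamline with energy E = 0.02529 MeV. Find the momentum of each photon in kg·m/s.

1.35 × 10^-23 kg·m/s

Take c = 2.99792458 × 10^8 m/s, 1 eV = 1.602176634 × 10^-19 J.
First convert: E = 0.02529 MeV = 4.0519 × 10^-15 J.
Since p = E/c for a photon, p = 1.352 × 10^-23 kg·m/s.
So p ≈ 1.35 × 10^-23 kg·m/s.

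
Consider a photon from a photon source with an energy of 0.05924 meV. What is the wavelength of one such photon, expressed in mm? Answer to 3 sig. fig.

Take h = 6.62607015e-34 J·s, c = 2.99792458e8 m/s, 1 eV = 1.602176634e-19 J.
In SI units: E = 0.05924 meV = 9.4913e-24 J.
The photon relation is λ = hc/E, giving λ = 0.02093 m.
Converting to mm: λ = 20.93 mm ≈ 20.9 mm.

20.9 mm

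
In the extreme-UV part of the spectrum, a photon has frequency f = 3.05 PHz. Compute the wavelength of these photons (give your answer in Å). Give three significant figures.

(c = 2.99792458e8 m/s.)
First convert: f = 3.05 PHz = 3.05e15 Hz.
The photon relation is λ = c/f, giving λ = 9.829e-8 m.
Converting to Å: λ = 982.9 Å ≈ 983 Å.

983 Å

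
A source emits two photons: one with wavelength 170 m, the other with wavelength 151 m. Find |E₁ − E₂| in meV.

Using E = hc/λ: E₁ = 1.168 × 10^-27 J, E₂ = 1.316 × 10^-27 J.
|ΔE| = |1.168 × 10^-27 − 1.316 × 10^-27| = 1.47 × 10^-28 J = 9.18 × 10^-7 meV.

9.18 × 10^-7 meV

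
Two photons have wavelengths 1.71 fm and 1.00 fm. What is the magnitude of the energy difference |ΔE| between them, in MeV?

Using E = hc/λ: E₁ = 1.162 × 10^-10 J, E₂ = 1.986 × 10^-10 J.
|ΔE| = |1.162 × 10^-10 − 1.986 × 10^-10| = 8.25 × 10^-11 J = 515 MeV.

515 MeV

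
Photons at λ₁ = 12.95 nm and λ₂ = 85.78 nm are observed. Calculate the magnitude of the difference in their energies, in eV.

81.3 eV

Using E = hc/λ: E₁ = 1.5339e-17 J, E₂ = 2.3157e-18 J.
|ΔE| = |1.5339e-17 − 2.3157e-18| = 1.30e-17 J = 81.3 eV.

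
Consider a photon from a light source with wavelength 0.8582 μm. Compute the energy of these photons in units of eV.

In SI units: λ = 0.8582 μm = 8.582e-7 m.
For a photon E = hc/λ, so E = 2.315e-19 J.
Converting to eV: E = 1.445 eV ≈ 1.44 eV.

1.44 eV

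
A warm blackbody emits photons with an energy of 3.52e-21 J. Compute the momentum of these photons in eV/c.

(c = 2.99792458e8 m/s, 1 eV = 1.602176634e-19 J.)
The photon relation is p = E/c, giving p = 1.174e-29 kg·m/s.
Converting to eV/c: p = 0.02197 eV/c ≈ 0.0220 eV/c.

0.0220 eV/c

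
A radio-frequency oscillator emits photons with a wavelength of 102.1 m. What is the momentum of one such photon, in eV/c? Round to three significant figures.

Since p = h/λ for a photon, p = 6.490e-36 kg·m/s.
Converting to eV/c: p = 1.214e-8 eV/c ≈ 1.21e-8 eV/c.

1.21e-8 eV/c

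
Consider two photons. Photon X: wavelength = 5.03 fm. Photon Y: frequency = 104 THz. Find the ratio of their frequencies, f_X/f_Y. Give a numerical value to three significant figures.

f_X = 5.960·10^22 Hz (from wavelength = 5.03 fm, via f = c/λ).
f_Y = 1.040·10^14 Hz (from frequency = 104 THz, via f given directly).
Ratio = 5.960·10^22 / 1.040·10^14 = 5.73·10^8.

5.73·10^8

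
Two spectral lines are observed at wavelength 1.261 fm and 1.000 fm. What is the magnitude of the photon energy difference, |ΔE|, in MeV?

Using E = hc/λ: E₁ = 1.5753 × 10^-10 J, E₂ = 1.9864 × 10^-10 J.
|ΔE| = |1.5753 × 10^-10 − 1.9864 × 10^-10| = 4.11 × 10^-11 J = 257 MeV.

257 MeV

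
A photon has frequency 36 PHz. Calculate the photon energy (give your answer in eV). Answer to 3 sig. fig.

149 eV

First convert: f = 36 PHz = 3.6·10^16 Hz.
For a photon E = hf, so E = 2.385·10^-17 J.
Converting to eV: E = 148.9 eV ≈ 149 eV.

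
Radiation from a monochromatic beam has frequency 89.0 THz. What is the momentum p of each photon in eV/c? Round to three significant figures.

0.368 eV/c

Use h = 6.62607015e-34 J·s, c = 2.99792458e8 m/s, 1 eV = 1.602176634e-19 J.
First convert: f = 89.0 THz = 8.90e13 Hz.
For a photon p = hf/c, so p = 1.967e-28 kg·m/s.
Converting to eV/c: p = 0.3681 eV/c ≈ 0.368 eV/c.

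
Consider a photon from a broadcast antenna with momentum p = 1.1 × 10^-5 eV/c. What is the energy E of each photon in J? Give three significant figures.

Convert to SI: p = 1.1 × 10^-5 eV/c = 5.8787 × 10^-33 kg·m/s.
For a photon E = pc, so E = 1.762 × 10^-24 J.
So E ≈ 1.76 × 10^-24 J.

1.76 × 10^-24 J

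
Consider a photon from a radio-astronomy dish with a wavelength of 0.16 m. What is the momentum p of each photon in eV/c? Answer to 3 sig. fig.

(h = 6.62607015 × 10^-34 J·s, c = 2.99792458 × 10^8 m/s, 1 eV = 1.602176634 × 10^-19 J.)
For a photon p = h/λ, so p = 4.141 × 10^-33 kg·m/s.
Converting to eV/c: p = 7.749 × 10^-6 eV/c ≈ 7.75 × 10^-6 eV/c.

7.75 × 10^-6 eV/c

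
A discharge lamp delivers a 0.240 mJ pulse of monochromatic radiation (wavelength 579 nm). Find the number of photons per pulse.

Per-photon energy: E = 3.431 × 10^-19 J (from wavelength = 579 nm).
N = E_total / E_photon = 2.40 × 10^-4 J / 3.431 × 10^-19 J = 7.00 × 10^14.

7.00 × 10^14 photons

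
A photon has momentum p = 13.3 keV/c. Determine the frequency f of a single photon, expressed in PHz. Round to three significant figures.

3220 PHz

Use h = 6.62607015·10^-34 J·s, c = 2.99792458·10^8 m/s, 1 eV = 1.602176634·10^-19 J.
First convert: p = 13.3 keV/c = 7.1079·10^-24 kg·m/s.
Since f = pc/h for a photon, f = 3.216·10^18 Hz.
Converting to PHz: f = 3216 PHz ≈ 3220 PHz.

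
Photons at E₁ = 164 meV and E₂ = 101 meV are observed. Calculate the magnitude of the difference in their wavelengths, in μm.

4.72 μm

Using λ = hc/E: λ₁ = 7.560e-6 m, λ₂ = 1.228e-5 m.
|Δλ| = |7.560e-6 − 1.228e-5| = 4.72e-6 m = 4.72 μm.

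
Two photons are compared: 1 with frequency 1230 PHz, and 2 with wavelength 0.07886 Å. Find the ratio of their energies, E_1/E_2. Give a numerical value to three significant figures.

0.0324

E_1 = 8.150e-16 J (from frequency = 1230 PHz, via E = hf).
E_2 = 2.519e-14 J (from wavelength = 0.07886 Å, via E = hc/λ).
Ratio = 8.150e-16 / 2.519e-14 = 0.0324.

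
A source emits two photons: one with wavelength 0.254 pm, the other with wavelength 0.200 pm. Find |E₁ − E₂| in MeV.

Using E = hc/λ: E₁ = 7.821e-13 J, E₂ = 9.932e-13 J.
|ΔE| = |7.821e-13 − 9.932e-13| = 2.11e-13 J = 1.32 MeV.

1.32 MeV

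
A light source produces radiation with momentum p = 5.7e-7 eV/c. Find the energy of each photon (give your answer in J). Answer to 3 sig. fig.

(c = 2.99792458e8 m/s, 1 eV = 1.602176634e-19 J.)
First convert: p = 5.7e-7 eV/c = 3.0462e-34 kg·m/s.
Apply E = pc: E = 9.132e-26 J.
So E ≈ 9.13e-26 J.

9.13e-26 J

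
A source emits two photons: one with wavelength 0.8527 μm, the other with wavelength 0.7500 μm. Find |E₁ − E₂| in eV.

0.199 eV

Using E = hc/λ: E₁ = 2.3296 × 10^-19 J, E₂ = 2.6486 × 10^-19 J.
|ΔE| = |2.3296 × 10^-19 − 2.6486 × 10^-19| = 3.19 × 10^-20 J = 0.199 eV.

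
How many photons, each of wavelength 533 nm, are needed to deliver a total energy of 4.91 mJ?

Per-photon energy: E = 3.727e-19 J (from wavelength = 533 nm).
N = E_total / E_photon = 0.00491 J / 3.727e-19 J = 1.32e16.

1.32e16 photons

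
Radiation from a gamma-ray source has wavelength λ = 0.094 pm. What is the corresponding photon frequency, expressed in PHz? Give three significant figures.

Take c = 2.99792458e8 m/s.
First convert: λ = 0.094 pm = 9.4e-14 m.
Apply f = c/λ: f = 3.189e21 Hz.
Converting to PHz: f = 3.189e6 PHz ≈ 3.19e6 PHz.

3.19e6 PHz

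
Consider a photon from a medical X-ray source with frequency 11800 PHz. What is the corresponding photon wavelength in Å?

Convert to SI: f = 11800 PHz = 1.18e19 Hz.
Apply λ = c/f: λ = 2.541e-11 m.
Converting to Å: λ = 0.2541 Å ≈ 0.254 Å.

0.254 Å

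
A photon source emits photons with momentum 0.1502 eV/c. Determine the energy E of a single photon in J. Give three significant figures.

First convert: p = 0.1502 eV/c = 8.0271e-29 kg·m/s.
The photon relation is E = pc, giving E = 2.406e-20 J.
So E ≈ 2.41e-20 J.

2.41e-20 J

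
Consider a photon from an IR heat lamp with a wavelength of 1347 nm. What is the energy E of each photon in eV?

First convert: λ = 1347 nm = 1.347e-6 m.
Apply E = hc/λ: E = 1.475e-19 J.
Converting to eV: E = 0.9204 eV ≈ 0.920 eV.

0.920 eV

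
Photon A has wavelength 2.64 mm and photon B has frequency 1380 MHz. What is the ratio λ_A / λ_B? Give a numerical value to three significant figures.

0.0122

λ_A = 0.002640 m (from wavelength = 2.64 mm, via λ given directly).
λ_B = 0.2172 m (from frequency = 1380 MHz, via λ = c/f).
Ratio = 0.002640 / 0.2172 = 0.0122.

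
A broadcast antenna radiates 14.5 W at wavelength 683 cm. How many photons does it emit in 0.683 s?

3.41e26 photons

Total energy: E_total = P·t = 14.5 × 0.683 = 9.904 J.
Per-photon energy: E = 2.908e-26 J.
N = E_total / E_photon = 3.41e26.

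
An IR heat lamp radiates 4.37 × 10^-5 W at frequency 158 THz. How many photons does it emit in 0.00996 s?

Total energy: E_total = P·t = 4.37 × 10^-5 × 0.00996 = 4.353 × 10^-7 J.
Per-photon energy: E = 1.047 × 10^-19 J.
N = E_total / E_photon = 4.16 × 10^12.

4.16 × 10^12 photons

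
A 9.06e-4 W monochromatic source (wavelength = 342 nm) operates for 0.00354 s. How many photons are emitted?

Total energy: E_total = P·t = 9.06e-4 × 0.00354 = 3.207e-6 J.
Per-photon energy: E = 5.808e-19 J.
N = E_total / E_photon = 5.52e12.

5.52e12 photons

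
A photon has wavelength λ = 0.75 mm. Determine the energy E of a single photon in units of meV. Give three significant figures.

In SI units: λ = 0.75 mm = 7.5 × 10^-4 m.
Apply E = hc/λ: E = 2.649 × 10^-22 J.
Converting to meV: E = 1.653 meV ≈ 1.65 meV.

1.65 meV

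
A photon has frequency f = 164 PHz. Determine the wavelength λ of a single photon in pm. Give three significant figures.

Use c = 2.99792458e8 m/s.
First convert: f = 164 PHz = 1.64e17 Hz.
For a photon λ = c/f, so λ = 1.828e-9 m.
Converting to pm: λ = 1828 pm ≈ 1830 pm.

1830 pm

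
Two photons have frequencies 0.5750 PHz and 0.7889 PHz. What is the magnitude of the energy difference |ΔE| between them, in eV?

0.885 eV

Using E = hf: E₁ = 3.8100e-19 J, E₂ = 5.2273e-19 J.
|ΔE| = |3.8100e-19 − 5.2273e-19| = 1.42e-19 J = 0.885 eV.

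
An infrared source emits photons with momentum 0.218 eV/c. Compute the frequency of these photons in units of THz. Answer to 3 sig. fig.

Take h = 6.62607015e-34 J·s, c = 2.99792458e8 m/s, 1 eV = 1.602176634e-19 J.
First convert: p = 0.218 eV/c = 1.1651e-28 kg·m/s.
The photon relation is f = pc/h, giving f = 5.271e13 Hz.
Converting to THz: f = 52.71 THz ≈ 52.7 THz.

52.7 THz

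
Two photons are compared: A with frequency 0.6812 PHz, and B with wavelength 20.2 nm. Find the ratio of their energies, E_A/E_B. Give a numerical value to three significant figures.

E_A = 4.514 × 10^-19 J (from frequency = 0.6812 PHz, via E = hf).
E_B = 9.834 × 10^-18 J (from wavelength = 20.2 nm, via E = hc/λ).
Ratio = 4.514 × 10^-19 / 9.834 × 10^-18 = 0.0459.

0.0459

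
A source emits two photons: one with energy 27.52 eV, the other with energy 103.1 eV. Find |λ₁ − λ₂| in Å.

Using λ = hc/E: λ₁ = 4.5052e-8 m, λ₂ = 1.2026e-8 m.
|Δλ| = |4.5052e-8 − 1.2026e-8| = 3.30e-8 m = 330 Å.

330 Å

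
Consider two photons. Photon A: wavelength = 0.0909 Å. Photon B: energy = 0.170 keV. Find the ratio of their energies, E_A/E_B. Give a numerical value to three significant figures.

802

E_A = 2.185e-14 J (from wavelength = 0.0909 Å, via E = hc/λ).
E_B = 2.724e-17 J (from energy = 0.170 keV, via E given directly).
Ratio = 2.185e-14 / 2.724e-17 = 802.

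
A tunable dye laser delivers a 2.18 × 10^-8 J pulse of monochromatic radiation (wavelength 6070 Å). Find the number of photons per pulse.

Per-photon energy: E = 3.273 × 10^-19 J (from wavelength = 6070 Å).
N = E_total / E_photon = 2.18 × 10^-8 J / 3.273 × 10^-19 J = 6.66 × 10^10.

6.66 × 10^10 photons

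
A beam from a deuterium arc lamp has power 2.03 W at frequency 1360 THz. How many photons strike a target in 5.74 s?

Total energy: E_total = P·t = 2.03 × 5.74 = 11.65 J.
Per-photon energy: E = 9.011e-19 J.
N = E_total / E_photon = 1.29e19.

1.29e19 photons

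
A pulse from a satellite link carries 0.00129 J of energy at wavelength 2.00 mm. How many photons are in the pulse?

1.30 × 10^19 photons

Per-photon energy: E = 9.932 × 10^-23 J (from wavelength = 2.00 mm).
N = E_total / E_photon = 0.00129 J / 9.932 × 10^-23 J = 1.30 × 10^19.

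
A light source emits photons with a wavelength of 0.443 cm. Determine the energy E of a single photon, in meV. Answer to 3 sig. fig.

0.280 meV

Take h = 6.62607015 × 10^-34 J·s, c = 2.99792458 × 10^8 m/s, 1 eV = 1.602176634 × 10^-19 J.
First convert: λ = 0.443 cm = 0.00443 m.
For a photon E = hc/λ, so E = 4.484 × 10^-23 J.
Converting to meV: E = 0.2799 meV ≈ 0.280 meV.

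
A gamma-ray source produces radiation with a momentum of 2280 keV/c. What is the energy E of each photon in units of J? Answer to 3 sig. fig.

(c = 2.99792458·10^8 m/s, 1 eV = 1.602176634·10^-19 J.)
In SI units: p = 2280 keV/c = 1.2185·10^-21 kg·m/s.
For a photon E = pc, so E = 3.653·10^-13 J.
So E ≈ 3.65·10^-13 J.

3.65·10^-13 J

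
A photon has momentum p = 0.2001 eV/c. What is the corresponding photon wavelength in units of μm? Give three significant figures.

6.20 μm

Take h = 6.62607015·10^-34 J·s, c = 2.99792458·10^8 m/s, 1 eV = 1.602176634·10^-19 J.
In SI units: p = 0.2001 eV/c = 1.0694·10^-28 kg·m/s.
The photon relation is λ = h/p, giving λ = 6.196·10^-6 m.
Converting to μm: λ = 6.196 μm ≈ 6.20 μm.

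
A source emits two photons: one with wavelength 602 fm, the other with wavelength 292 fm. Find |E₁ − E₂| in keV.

Using E = hc/λ: E₁ = 3.300 × 10^-13 J, E₂ = 6.803 × 10^-13 J.
|ΔE| = |3.300 × 10^-13 − 6.803 × 10^-13| = 3.50 × 10^-13 J = 2190 keV.

2190 keV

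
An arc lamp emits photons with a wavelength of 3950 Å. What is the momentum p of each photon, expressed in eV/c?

Use h = 6.62607015e-34 J·s, c = 2.99792458e8 m/s, 1 eV = 1.602176634e-19 J.
In SI units: λ = 3950 Å = 3.95e-7 m.
The photon relation is p = h/λ, giving p = 1.677e-27 kg·m/s.
Converting to eV/c: p = 3.139 eV/c ≈ 3.14 eV/c.

3.14 eV/c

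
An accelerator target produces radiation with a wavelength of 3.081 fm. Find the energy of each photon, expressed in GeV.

Take h = 6.62607015 × 10^-34 J·s, c = 2.99792458 × 10^8 m/s, 1 eV = 1.602176634 × 10^-19 J.
First convert: λ = 3.081 fm = 3.081 × 10^-15 m.
The photon relation is E = hc/λ, giving E = 6.447 × 10^-11 J.
Converting to GeV: E = 0.4024 GeV ≈ 0.402 GeV.

0.402 GeV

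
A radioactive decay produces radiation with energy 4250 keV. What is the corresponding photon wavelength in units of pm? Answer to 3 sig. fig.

0.292 pm

(h = 6.62607015 × 10^-34 J·s, c = 2.99792458 × 10^8 m/s, 1 eV = 1.602176634 × 10^-19 J.)
Convert to SI: E = 4250 keV = 6.8093 × 10^-13 J.
The photon relation is λ = hc/E, giving λ = 2.917 × 10^-13 m.
Converting to pm: λ = 0.2917 pm ≈ 0.292 pm.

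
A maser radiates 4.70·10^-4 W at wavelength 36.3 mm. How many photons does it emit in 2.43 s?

Total energy: E_total = P·t = 4.70·10^-4 × 2.43 = 0.001142 J.
Per-photon energy: E = 5.472·10^-24 J.
N = E_total / E_photon = 2.09·10^20.

2.09·10^20 photons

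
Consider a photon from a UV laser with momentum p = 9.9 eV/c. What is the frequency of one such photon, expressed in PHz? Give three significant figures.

(h = 6.62607015e-34 J·s, c = 2.99792458e8 m/s, 1 eV = 1.602176634e-19 J.)
Convert to SI: p = 9.9 eV/c = 5.2908e-27 kg·m/s.
Since f = pc/h for a photon, f = 2.394e15 Hz.
Converting to PHz: f = 2.394 PHz ≈ 2.39 PHz.

2.39 PHz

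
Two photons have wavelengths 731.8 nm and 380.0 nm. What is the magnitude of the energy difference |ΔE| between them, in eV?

1.57 eV

Using E = hc/λ: E₁ = 2.7145e-19 J, E₂ = 5.2275e-19 J.
|ΔE| = |2.7145e-19 − 5.2275e-19| = 2.51e-19 J = 1.57 eV.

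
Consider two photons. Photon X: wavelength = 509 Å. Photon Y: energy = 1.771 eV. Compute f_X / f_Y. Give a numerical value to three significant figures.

f_X = 5.890e15 Hz (from wavelength = 509 Å, via f = c/λ).
f_Y = 4.282e14 Hz (from energy = 1.771 eV, via f = E/h).
Ratio = 5.890e15 / 4.282e14 = 13.8.

13.8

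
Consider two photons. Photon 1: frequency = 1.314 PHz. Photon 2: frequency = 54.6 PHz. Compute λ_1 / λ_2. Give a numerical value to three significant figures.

41.6

λ_1 = 2.282e-7 m (from frequency = 1.314 PHz, via λ = c/f).
λ_2 = 5.491e-9 m (from frequency = 54.6 PHz, via λ = c/f).
Ratio = 2.282e-7 / 5.491e-9 = 41.6.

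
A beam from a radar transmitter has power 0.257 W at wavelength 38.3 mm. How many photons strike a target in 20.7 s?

1.03e24 photons

Total energy: E_total = P·t = 0.257 × 20.7 = 5.320 J.
Per-photon energy: E = 5.187e-24 J.
N = E_total / E_photon = 1.03e24.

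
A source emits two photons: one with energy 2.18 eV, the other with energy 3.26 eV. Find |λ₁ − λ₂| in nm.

Using λ = hc/E: λ₁ = 5.687 × 10^-7 m, λ₂ = 3.803 × 10^-7 m.
|Δλ| = |5.687 × 10^-7 − 3.803 × 10^-7| = 1.88 × 10^-7 m = 188 nm.

188 nm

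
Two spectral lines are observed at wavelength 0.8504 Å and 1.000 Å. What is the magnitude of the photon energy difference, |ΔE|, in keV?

Using E = hc/λ: E₁ = 2.3359e-15 J, E₂ = 1.9864e-15 J.
|ΔE| = |2.3359e-15 − 1.9864e-15| = 3.49e-16 J = 2.18 keV.

2.18 keV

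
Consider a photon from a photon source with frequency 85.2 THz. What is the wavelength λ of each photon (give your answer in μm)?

(c = 2.99792458e8 m/s.)
In SI units: f = 85.2 THz = 8.52e13 Hz.
Apply λ = c/f: λ = 3.519e-6 m.
Converting to μm: λ = 3.519 μm ≈ 3.52 μm.

3.52 μm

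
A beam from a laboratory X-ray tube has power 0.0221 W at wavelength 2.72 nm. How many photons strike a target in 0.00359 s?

1.09 × 10^12 photons

Total energy: E_total = P·t = 0.0221 × 0.00359 = 7.934 × 10^-5 J.
Per-photon energy: E = 7.303 × 10^-17 J.
N = E_total / E_photon = 1.09 × 10^12.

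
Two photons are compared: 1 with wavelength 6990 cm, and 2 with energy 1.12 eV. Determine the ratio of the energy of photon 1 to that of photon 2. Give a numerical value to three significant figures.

E_1 = 2.842 × 10^-27 J (from wavelength = 6990 cm, via E = hc/λ).
E_2 = 1.794 × 10^-19 J (from energy = 1.12 eV, via E given directly).
Ratio = 2.842 × 10^-27 / 1.794 × 10^-19 = 1.58 × 10^-8.

1.58 × 10^-8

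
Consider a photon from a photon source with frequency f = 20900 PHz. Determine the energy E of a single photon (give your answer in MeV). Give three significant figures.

0.0864 MeV

In SI units: f = 20900 PHz = 2.09e19 Hz.
The photon relation is E = hf, giving E = 1.385e-14 J.
Converting to MeV: E = 0.08644 MeV ≈ 0.0864 MeV.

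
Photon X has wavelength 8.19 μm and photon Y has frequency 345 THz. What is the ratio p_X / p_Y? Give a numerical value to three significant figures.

0.106

p_X = 8.090 × 10^-29 kg·m/s (from wavelength = 8.19 μm, via p = h/λ).
p_Y = 7.625 × 10^-28 kg·m/s (from frequency = 345 THz, via p = hf/c).
Ratio = 8.090 × 10^-29 / 7.625 × 10^-28 = 0.106.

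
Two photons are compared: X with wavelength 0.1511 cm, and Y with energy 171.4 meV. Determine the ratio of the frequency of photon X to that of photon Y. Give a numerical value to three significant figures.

4.79e-3

f_X = 1.984e11 Hz (from wavelength = 0.1511 cm, via f = c/λ).
f_Y = 4.144e13 Hz (from energy = 171.4 meV, via f = E/h).
Ratio = 1.984e11 / 4.144e13 = 4.79e-3.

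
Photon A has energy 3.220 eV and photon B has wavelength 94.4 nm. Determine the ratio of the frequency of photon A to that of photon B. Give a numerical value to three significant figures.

0.245

f_A = 7.786 × 10^14 Hz (from energy = 3.220 eV, via f = E/h).
f_B = 3.176 × 10^15 Hz (from wavelength = 94.4 nm, via f = c/λ).
Ratio = 7.786 × 10^14 / 3.176 × 10^15 = 0.245.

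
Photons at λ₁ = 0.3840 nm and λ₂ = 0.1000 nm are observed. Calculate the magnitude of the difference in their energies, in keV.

9.17 keV

Using E = hc/λ: E₁ = 5.1730e-16 J, E₂ = 1.9864e-15 J.
|ΔE| = |5.1730e-16 − 1.9864e-15| = 1.47e-15 J = 9.17 keV.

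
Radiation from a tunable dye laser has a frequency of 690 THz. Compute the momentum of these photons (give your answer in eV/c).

(h = 6.62607015 × 10^-34 J·s, c = 2.99792458 × 10^8 m/s, 1 eV = 1.602176634 × 10^-19 J.)
First convert: f = 690 THz = 6.90 × 10^14 Hz.
Apply p = hf/c: p = 1.525 × 10^-27 kg·m/s.
Converting to eV/c: p = 2.854 eV/c ≈ 2.85 eV/c.

2.85 eV/c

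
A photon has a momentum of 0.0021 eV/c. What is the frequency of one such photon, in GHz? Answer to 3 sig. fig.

Convert to SI: p = 0.0021 eV/c = 1.1223 × 10^-30 kg·m/s.
Apply f = pc/h: f = 5.078 × 10^11 Hz.
Converting to GHz: f = 507.8 GHz ≈ 508 GHz.

508 GHz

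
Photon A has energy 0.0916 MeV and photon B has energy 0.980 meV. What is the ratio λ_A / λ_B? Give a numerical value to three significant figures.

1.07e-8

λ_A = 1.354e-11 m (from energy = 0.0916 MeV, via λ = hc/E).
λ_B = 0.001265 m (from energy = 0.980 meV, via λ = hc/E).
Ratio = 1.354e-11 / 0.001265 = 1.07e-8.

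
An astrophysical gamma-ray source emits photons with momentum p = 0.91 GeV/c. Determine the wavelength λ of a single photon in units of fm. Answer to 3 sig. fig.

1.36 fm

Use h = 6.62607015·10^-34 J·s, c = 2.99792458·10^8 m/s, 1 eV = 1.602176634·10^-19 J.
First convert: p = 0.91 GeV/c = 4.8633·10^-19 kg·m/s.
For a photon λ = h/p, so λ = 1.362·10^-15 m.
Converting to fm: λ = 1.362 fm ≈ 1.36 fm.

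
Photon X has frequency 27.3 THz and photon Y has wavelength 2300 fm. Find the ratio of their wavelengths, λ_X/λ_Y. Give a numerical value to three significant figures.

4.77 × 10^6

λ_X = 1.098 × 10^-5 m (from frequency = 27.3 THz, via λ = c/f).
λ_Y = 2.300 × 10^-12 m (from wavelength = 2300 fm, via λ given directly).
Ratio = 1.098 × 10^-5 / 2.300 × 10^-12 = 4.77 × 10^6.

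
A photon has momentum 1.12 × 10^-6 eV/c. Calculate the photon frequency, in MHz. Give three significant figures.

271 MHz

Take h = 6.62607015 × 10^-34 J·s, c = 2.99792458 × 10^8 m/s, 1 eV = 1.602176634 × 10^-19 J.
Convert to SI: p = 1.12 × 10^-6 eV/c = 5.9856 × 10^-34 kg·m/s.
For a photon f = pc/h, so f = 2.708 × 10^8 Hz.
Converting to MHz: f = 270.8 MHz ≈ 271 MHz.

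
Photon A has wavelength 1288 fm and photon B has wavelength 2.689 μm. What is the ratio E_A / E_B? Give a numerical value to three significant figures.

E_A = 1.542e-13 J (from wavelength = 1288 fm, via E = hc/λ).
E_B = 7.387e-20 J (from wavelength = 2.689 μm, via E = hc/λ).
Ratio = 1.542e-13 / 7.387e-20 = 2.09e6.

2.09e6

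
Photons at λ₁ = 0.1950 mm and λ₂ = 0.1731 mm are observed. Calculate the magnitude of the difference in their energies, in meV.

Using E = hc/λ: E₁ = 1.0187e-21 J, E₂ = 1.1476e-21 J.
|ΔE| = |1.0187e-21 − 1.1476e-21| = 1.29e-22 J = 0.804 meV.

0.804 meV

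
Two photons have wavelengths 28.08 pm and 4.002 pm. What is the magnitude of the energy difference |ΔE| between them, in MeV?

0.266 MeV

Using E = hc/λ: E₁ = 7.0742e-15 J, E₂ = 4.9636e-14 J.
|ΔE| = |7.0742e-15 − 4.9636e-14| = 4.26e-14 J = 0.266 MeV.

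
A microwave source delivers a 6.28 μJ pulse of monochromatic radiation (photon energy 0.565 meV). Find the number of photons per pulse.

Per-photon energy: E = 9.052 × 10^-23 J (from energy = 0.565 meV).
N = E_total / E_photon = 6.28 × 10^-6 J / 9.052 × 10^-23 J = 6.94 × 10^16.

6.94 × 10^16 photons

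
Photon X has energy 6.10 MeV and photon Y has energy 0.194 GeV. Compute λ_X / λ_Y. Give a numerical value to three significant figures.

31.8

λ_X = 2.033e-13 m (from energy = 6.10 MeV, via λ = hc/E).
λ_Y = 6.391e-15 m (from energy = 0.194 GeV, via λ = hc/E).
Ratio = 2.033e-13 / 6.391e-15 = 31.8.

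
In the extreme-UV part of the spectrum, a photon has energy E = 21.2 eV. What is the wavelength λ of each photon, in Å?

Take h = 6.62607015·10^-34 J·s, c = 2.99792458·10^8 m/s, 1 eV = 1.602176634·10^-19 J.
First convert: E = 21.2 eV = 3.3966·10^-18 J.
Since λ = hc/E for a photon, λ = 5.848·10^-8 m.
Converting to Å: λ = 584.8 Å ≈ 585 Å.

585 Å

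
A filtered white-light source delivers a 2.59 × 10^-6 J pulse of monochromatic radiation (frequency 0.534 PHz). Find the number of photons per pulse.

7.32 × 10^12 photons

Per-photon energy: E = 3.538 × 10^-19 J (from frequency = 0.534 PHz).
N = E_total / E_photon = 2.59 × 10^-6 J / 3.538 × 10^-19 J = 7.32 × 10^12.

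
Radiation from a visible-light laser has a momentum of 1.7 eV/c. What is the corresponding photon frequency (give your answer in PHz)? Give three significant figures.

Convert to SI: p = 1.7 eV/c = 9.0853 × 10^-28 kg·m/s.
The photon relation is f = pc/h, giving f = 4.111 × 10^14 Hz.
Converting to PHz: f = 0.4111 PHz ≈ 0.411 PHz.

0.411 PHz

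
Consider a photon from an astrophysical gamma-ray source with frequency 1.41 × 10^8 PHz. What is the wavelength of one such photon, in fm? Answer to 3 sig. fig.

Take c = 2.99792458 × 10^8 m/s.
Convert to SI: f = 1.41 × 10^8 PHz = 1.41 × 10^23 Hz.
Apply λ = c/f: λ = 2.126 × 10^-15 m.
Converting to fm: λ = 2.126 fm ≈ 2.13 fm.

2.13 fm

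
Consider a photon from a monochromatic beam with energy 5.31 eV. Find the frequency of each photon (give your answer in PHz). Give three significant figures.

Use h = 6.62607015 × 10^-34 J·s, 1 eV = 1.602176634 × 10^-19 J.
In SI units: E = 5.31 eV = 8.5076 × 10^-19 J.
Apply f = E/h: f = 1.284 × 10^15 Hz.
Converting to PHz: f = 1.284 PHz ≈ 1.28 PHz.

1.28 PHz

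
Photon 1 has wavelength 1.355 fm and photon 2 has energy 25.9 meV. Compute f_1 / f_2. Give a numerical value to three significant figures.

3.53e10

f_1 = 2.212e23 Hz (from wavelength = 1.355 fm, via f = c/λ).
f_2 = 6.263e12 Hz (from energy = 25.9 meV, via f = E/h).
Ratio = 2.212e23 / 6.263e12 = 3.53e10.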